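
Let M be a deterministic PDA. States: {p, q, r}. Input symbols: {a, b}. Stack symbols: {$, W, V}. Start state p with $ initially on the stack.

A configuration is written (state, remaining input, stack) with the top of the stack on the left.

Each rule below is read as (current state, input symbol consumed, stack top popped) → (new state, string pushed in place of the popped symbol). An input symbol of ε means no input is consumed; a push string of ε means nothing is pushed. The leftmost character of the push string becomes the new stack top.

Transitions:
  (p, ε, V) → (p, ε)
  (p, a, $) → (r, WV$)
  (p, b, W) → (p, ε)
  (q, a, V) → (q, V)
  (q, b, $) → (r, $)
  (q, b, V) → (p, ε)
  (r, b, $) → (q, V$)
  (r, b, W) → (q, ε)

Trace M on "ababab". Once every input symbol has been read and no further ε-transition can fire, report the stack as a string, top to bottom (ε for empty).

V$

(p, ababab, $)
  read a, top $: go to r, push WV$ → (r, babab, WV$)
  read b, top W: go to q, push ε → (q, abab, V$)
  read a, top V: go to q, push V → (q, bab, V$)
  read b, top V: go to p, push ε → (p, ab, $)
  read a, top $: go to r, push WV$ → (r, b, WV$)
  read b, top W: go to q, push ε → (q, ε, V$)
All input consumed in state q with stack V$.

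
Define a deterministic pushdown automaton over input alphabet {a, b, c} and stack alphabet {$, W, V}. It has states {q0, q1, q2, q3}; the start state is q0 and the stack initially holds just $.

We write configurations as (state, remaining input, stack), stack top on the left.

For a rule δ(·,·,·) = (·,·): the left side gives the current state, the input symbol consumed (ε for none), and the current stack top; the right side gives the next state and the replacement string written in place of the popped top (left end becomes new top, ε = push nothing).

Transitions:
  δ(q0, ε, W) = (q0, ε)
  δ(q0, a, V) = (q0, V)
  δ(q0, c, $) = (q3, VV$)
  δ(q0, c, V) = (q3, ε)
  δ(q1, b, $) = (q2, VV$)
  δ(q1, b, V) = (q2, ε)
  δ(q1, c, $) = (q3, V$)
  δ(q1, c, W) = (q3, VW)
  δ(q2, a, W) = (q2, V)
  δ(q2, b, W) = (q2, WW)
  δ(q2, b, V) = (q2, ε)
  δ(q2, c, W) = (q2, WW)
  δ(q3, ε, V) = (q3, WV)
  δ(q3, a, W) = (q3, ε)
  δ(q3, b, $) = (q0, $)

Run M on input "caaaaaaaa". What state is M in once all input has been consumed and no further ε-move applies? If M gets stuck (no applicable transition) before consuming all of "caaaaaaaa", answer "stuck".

q3

(q0, caaaaaaaa, $)
  read c, top $: go to q3, push VV$ → (q3, aaaaaaaa, VV$)
  ε-move, top V: go to q3, push WV → (q3, aaaaaaaa, WVV$)
  read a, top W: go to q3, push ε → (q3, aaaaaaa, VV$)
  ε-move, top V: go to q3, push WV → (q3, aaaaaaa, WVV$)
  read a, top W: go to q3, push ε → (q3, aaaaaa, VV$)
  ε-move, top V: go to q3, push WV → (q3, aaaaaa, WVV$)
  read a, top W: go to q3, push ε → (q3, aaaaa, VV$)
  ε-move, top V: go to q3, push WV → (q3, aaaaa, WVV$)
  read a, top W: go to q3, push ε → (q3, aaaa, VV$)
  ε-move, top V: go to q3, push WV → (q3, aaaa, WVV$)
  read a, top W: go to q3, push ε → (q3, aaa, VV$)
  ε-move, top V: go to q3, push WV → (q3, aaa, WVV$)
  read a, top W: go to q3, push ε → (q3, aa, VV$)
  ε-move, top V: go to q3, push WV → (q3, aa, WVV$)
  read a, top W: go to q3, push ε → (q3, a, VV$)
  ε-move, top V: go to q3, push WV → (q3, a, WVV$)
  read a, top W: go to q3, push ε → (q3, ε, VV$)
  ε-move, top V: go to q3, push WV → (q3, ε, WVV$)
All input consumed; M is in state q3.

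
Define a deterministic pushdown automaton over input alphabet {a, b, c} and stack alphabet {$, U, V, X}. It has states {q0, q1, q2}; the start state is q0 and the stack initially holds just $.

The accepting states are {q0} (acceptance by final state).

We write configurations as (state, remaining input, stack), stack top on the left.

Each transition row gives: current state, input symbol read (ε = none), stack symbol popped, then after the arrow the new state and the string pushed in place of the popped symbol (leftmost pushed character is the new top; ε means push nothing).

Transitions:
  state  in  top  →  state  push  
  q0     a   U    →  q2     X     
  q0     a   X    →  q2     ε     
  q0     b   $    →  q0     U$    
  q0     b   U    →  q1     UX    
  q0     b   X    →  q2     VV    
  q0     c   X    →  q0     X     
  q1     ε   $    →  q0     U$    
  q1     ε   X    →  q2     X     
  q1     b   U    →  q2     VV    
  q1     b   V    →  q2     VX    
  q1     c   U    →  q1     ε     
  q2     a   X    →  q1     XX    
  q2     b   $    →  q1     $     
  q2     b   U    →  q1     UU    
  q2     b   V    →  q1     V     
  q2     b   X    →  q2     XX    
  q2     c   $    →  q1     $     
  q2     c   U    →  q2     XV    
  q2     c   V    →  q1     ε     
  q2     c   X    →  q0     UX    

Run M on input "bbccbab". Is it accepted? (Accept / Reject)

Reject

(q0, bbccbab, $)
  read b, top $: go to q0, push U$ → (q0, bccbab, U$)
  read b, top U: go to q1, push UX → (q1, ccbab, UX$)
  read c, top U: go to q1, push ε → (q1, cbab, X$)
  ε-move, top X: go to q2, push X → (q2, cbab, X$)
  read c, top X: go to q0, push UX → (q0, bab, UX$)
  read b, top U: go to q1, push UX → (q1, ab, UXX$)
No transition applies at (q1, ab, UXX$); input not fully consumed.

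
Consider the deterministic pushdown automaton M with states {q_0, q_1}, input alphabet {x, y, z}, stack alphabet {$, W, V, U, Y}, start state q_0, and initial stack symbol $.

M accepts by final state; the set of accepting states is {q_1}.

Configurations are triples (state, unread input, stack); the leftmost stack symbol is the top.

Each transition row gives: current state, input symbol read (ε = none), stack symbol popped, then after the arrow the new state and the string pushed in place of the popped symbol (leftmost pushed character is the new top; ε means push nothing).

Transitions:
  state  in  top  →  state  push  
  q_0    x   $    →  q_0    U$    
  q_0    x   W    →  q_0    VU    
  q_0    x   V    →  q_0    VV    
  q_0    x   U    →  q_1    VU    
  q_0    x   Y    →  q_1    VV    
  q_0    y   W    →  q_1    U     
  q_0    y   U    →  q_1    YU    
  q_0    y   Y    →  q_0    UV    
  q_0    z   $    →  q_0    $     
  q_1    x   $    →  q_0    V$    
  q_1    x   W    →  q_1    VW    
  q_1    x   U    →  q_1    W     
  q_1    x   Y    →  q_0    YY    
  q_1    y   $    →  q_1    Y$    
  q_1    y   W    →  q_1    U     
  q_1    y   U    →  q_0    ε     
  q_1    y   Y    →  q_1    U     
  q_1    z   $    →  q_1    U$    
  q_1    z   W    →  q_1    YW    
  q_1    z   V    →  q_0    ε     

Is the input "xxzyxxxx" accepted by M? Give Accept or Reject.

(q_0, xxzyxxxx, $) ⊢ (q_0, xzyxxxx, U$) ⊢ (q_1, zyxxxx, VU$) ⊢ (q_0, yxxxx, U$) ⊢ (q_1, xxxx, YU$) ⊢ (q_0, xxx, YYU$) ⊢ (q_1, xx, VVYU$)
No transition applies at (q_1, xx, VVYU$); input not fully consumed.

Reject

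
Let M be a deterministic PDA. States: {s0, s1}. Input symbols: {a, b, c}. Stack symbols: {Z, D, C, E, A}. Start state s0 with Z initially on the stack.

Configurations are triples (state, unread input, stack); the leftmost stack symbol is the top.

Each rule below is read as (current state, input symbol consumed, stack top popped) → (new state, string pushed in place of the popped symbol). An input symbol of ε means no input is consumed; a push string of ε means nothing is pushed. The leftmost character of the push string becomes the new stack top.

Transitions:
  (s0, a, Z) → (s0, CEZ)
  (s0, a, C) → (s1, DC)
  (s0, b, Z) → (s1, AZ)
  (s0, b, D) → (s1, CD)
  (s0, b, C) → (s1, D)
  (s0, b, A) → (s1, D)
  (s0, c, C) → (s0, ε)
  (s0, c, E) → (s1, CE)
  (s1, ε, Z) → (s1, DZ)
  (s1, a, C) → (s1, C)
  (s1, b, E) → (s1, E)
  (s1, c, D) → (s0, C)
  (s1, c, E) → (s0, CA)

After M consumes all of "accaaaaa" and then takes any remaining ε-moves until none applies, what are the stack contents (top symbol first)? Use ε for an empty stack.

(s0, accaaaaa, Z) ⊢ (s0, ccaaaaa, CEZ) ⊢ (s0, caaaaa, EZ) ⊢ (s1, aaaaa, CEZ) ⊢ (s1, aaaa, CEZ) ⊢ (s1, aaa, CEZ) ⊢ (s1, aa, CEZ) ⊢ (s1, a, CEZ) ⊢ (s1, ε, CEZ)
All input consumed in state s1 with stack CEZ.

CEZ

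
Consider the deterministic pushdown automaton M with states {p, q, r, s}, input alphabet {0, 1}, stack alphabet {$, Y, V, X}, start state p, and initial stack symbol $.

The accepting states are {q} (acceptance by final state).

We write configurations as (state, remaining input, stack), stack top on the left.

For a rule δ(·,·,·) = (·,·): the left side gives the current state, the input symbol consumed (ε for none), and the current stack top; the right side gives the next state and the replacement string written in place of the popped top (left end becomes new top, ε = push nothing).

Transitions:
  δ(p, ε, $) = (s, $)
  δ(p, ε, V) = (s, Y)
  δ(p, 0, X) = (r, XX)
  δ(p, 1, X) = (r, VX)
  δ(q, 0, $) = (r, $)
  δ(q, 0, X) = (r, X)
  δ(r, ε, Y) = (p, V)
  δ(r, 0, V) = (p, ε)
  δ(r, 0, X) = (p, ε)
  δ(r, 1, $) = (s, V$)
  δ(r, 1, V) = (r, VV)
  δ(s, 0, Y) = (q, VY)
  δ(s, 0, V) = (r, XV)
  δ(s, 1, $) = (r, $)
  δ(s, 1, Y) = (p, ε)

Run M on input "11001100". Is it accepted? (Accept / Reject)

(p, 11001100, $) ⊢ (s, 11001100, $) ⊢ (r, 1001100, $) ⊢ (s, 001100, V$) ⊢ (r, 01100, XV$) ⊢ (p, 1100, V$) ⊢ (s, 1100, Y$) ⊢ (p, 100, $) ⊢ (s, 100, $) ⊢ (r, 00, $)
No transition applies at (r, 00, $); input not fully consumed.

Reject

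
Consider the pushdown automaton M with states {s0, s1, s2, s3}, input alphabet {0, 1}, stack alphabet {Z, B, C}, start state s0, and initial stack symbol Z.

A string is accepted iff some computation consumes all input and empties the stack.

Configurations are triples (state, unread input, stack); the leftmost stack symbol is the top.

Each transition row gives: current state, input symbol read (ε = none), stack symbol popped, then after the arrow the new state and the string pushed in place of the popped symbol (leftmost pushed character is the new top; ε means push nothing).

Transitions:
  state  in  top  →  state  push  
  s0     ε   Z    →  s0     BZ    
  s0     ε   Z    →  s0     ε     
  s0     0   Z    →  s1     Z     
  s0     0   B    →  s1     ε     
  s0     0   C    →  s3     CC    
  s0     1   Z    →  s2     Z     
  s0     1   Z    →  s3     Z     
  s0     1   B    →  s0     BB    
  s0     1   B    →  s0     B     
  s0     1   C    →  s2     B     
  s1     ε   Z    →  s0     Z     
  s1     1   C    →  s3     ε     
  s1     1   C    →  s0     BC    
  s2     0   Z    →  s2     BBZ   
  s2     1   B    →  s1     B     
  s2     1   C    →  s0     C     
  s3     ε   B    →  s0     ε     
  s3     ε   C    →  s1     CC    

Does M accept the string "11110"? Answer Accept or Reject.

Accept

One accepting computation: (s0, 11110, Z) ⊢ (s0, 11110, BZ) ⊢ (s0, 1110, BZ) ⊢ (s0, 110, BZ) ⊢ (s0, 10, BZ) ⊢ (s0, 0, BZ) ⊢ (s1, ε, Z) ⊢ (s0, ε, Z) ⊢ (s0, ε, ε)
All input consumed and the stack is empty.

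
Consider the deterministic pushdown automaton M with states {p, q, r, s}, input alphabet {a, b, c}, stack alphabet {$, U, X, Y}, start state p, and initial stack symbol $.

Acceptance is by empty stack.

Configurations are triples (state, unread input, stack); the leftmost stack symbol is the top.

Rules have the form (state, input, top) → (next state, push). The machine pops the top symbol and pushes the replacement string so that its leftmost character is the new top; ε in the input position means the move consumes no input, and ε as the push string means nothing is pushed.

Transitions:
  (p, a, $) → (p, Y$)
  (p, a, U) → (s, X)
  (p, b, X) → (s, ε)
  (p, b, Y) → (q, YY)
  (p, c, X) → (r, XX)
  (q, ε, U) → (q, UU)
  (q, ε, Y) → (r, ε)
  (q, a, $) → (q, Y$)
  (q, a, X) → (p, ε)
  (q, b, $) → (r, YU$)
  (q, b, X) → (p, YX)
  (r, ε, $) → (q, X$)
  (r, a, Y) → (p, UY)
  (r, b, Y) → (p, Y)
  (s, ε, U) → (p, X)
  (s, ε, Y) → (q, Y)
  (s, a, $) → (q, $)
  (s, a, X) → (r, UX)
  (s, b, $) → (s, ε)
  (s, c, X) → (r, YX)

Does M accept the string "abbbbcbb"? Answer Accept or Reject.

Reject

(p, abbbbcbb, $)
  read a, top $: go to p, push Y$ → (p, bbbbcbb, Y$)
  read b, top Y: go to q, push YY → (q, bbbcbb, YY$)
  ε-move, top Y: go to r, push ε → (r, bbbcbb, Y$)
  read b, top Y: go to p, push Y → (p, bbcbb, Y$)
  read b, top Y: go to q, push YY → (q, bcbb, YY$)
  ε-move, top Y: go to r, push ε → (r, bcbb, Y$)
  read b, top Y: go to p, push Y → (p, cbb, Y$)
No transition applies at (p, cbb, Y$); input not fully consumed.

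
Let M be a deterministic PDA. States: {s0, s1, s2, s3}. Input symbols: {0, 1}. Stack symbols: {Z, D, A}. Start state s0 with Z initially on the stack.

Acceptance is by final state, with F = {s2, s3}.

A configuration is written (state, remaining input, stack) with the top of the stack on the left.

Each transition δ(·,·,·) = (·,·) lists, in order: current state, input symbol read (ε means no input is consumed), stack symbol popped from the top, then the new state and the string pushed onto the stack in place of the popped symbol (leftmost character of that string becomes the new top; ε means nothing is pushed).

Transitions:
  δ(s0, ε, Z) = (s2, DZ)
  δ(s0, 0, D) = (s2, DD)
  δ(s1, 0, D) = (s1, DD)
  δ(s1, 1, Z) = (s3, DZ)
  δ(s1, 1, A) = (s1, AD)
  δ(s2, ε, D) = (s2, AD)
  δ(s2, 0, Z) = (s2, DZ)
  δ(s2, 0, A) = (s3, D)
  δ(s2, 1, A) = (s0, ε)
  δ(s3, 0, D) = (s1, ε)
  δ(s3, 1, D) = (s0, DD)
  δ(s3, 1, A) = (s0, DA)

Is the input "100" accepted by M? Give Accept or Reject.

Accept

(s0, 100, Z)
  ε-move, top Z: go to s2, push DZ → (s2, 100, DZ)
  ε-move, top D: go to s2, push AD → (s2, 100, ADZ)
  read 1, top A: go to s0, push ε → (s0, 00, DZ)
  read 0, top D: go to s2, push DD → (s2, 0, DDZ)
  ε-move, top D: go to s2, push AD → (s2, 0, ADDZ)
  read 0, top A: go to s3, push D → (s3, ε, DDDZ)
All input consumed; state s3 ∈ F.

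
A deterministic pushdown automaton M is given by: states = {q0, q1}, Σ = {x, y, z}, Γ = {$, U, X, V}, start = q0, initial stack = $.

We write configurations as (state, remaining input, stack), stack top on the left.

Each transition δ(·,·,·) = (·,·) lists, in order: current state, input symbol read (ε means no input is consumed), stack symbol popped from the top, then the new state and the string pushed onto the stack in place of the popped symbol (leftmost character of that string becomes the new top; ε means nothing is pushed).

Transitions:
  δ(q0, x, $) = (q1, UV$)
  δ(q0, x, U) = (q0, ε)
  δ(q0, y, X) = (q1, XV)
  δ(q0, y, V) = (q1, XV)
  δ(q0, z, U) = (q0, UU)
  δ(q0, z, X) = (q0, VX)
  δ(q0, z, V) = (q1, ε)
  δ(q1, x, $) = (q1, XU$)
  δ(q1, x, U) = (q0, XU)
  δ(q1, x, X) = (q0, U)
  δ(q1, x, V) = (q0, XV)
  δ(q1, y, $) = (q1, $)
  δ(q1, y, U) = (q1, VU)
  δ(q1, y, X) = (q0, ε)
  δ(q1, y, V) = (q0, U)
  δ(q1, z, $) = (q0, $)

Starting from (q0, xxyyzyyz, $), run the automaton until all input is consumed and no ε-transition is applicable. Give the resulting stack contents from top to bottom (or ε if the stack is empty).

(q0, xxyyzyyz, $) ⊢ (q1, xyyzyyz, UV$) ⊢ (q0, yyzyyz, XUV$) ⊢ (q1, yzyyz, XVUV$) ⊢ (q0, zyyz, VUV$) ⊢ (q1, yyz, UV$) ⊢ (q1, yz, VUV$) ⊢ (q0, z, UUV$) ⊢ (q0, ε, UUUV$)
All input consumed in state q0 with stack UUUV$.

UUUV$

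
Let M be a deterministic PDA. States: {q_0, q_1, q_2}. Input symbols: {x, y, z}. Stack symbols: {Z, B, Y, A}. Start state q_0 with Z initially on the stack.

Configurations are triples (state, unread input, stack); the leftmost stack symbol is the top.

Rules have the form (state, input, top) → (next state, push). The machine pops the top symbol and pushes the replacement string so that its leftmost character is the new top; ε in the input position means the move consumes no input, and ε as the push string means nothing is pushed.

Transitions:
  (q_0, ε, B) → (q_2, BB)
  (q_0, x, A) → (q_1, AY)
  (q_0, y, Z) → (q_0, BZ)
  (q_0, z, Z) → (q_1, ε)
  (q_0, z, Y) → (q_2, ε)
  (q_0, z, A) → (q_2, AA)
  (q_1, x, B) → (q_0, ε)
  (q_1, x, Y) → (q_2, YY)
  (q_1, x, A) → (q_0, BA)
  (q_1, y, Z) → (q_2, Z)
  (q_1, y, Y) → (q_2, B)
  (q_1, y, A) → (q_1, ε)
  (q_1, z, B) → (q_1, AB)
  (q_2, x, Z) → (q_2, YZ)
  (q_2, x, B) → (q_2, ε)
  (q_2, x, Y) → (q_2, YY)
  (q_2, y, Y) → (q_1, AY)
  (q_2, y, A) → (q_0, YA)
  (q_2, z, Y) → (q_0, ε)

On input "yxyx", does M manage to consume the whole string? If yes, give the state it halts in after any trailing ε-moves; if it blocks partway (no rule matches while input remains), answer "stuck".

stuck

(q_0, yxyx, Z)
  read y, top Z: go to q_0, push BZ → (q_0, xyx, BZ)
  ε-move, top B: go to q_2, push BB → (q_2, xyx, BBZ)
  read x, top B: go to q_2, push ε → (q_2, yx, BZ)
No transition for (q_2, y, top B); M blocks with input yx remaining.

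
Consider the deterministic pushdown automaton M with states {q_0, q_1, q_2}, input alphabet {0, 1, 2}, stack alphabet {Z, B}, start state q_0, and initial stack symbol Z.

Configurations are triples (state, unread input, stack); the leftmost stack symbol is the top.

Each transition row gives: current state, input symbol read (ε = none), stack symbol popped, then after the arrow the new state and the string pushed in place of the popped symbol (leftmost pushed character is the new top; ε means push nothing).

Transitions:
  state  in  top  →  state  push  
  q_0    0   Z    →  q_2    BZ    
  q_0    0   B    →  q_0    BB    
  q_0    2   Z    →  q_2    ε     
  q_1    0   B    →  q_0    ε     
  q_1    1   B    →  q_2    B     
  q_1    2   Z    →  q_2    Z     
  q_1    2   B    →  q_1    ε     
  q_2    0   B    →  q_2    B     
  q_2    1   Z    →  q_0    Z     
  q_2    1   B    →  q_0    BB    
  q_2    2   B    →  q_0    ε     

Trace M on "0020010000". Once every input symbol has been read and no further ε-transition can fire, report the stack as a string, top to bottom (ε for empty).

BBBBBBZ

(q_0, 0020010000, Z) ⊢ (q_2, 020010000, BZ) ⊢ (q_2, 20010000, BZ) ⊢ (q_0, 0010000, Z) ⊢ (q_2, 010000, BZ) ⊢ (q_2, 10000, BZ) ⊢ (q_0, 0000, BBZ) ⊢ (q_0, 000, BBBZ) ⊢ (q_0, 00, BBBBZ) ⊢ (q_0, 0, BBBBBZ) ⊢ (q_0, ε, BBBBBBZ)
All input consumed in state q_0 with stack BBBBBBZ.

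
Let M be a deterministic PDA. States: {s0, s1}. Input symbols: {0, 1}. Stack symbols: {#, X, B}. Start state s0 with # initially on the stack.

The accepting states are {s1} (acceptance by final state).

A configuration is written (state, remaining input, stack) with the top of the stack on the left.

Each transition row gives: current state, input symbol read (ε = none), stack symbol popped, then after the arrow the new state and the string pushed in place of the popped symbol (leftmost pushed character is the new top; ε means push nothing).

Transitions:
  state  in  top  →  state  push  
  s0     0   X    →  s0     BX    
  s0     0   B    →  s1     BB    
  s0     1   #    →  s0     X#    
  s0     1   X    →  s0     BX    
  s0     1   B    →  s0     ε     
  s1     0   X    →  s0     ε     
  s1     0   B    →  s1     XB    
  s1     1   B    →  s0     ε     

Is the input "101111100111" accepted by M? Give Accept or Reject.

(s0, 101111100111, #) ⊢ (s0, 01111100111, X#) ⊢ (s0, 1111100111, BX#) ⊢ (s0, 111100111, X#) ⊢ (s0, 11100111, BX#) ⊢ (s0, 1100111, X#) ⊢ (s0, 100111, BX#) ⊢ (s0, 00111, X#) ⊢ (s0, 0111, BX#) ⊢ (s1, 111, BBX#) ⊢ (s0, 11, BX#) ⊢ (s0, 1, X#) ⊢ (s0, ε, BX#)
All input consumed; state s0 ∉ F and no further ε-move applies.

Reject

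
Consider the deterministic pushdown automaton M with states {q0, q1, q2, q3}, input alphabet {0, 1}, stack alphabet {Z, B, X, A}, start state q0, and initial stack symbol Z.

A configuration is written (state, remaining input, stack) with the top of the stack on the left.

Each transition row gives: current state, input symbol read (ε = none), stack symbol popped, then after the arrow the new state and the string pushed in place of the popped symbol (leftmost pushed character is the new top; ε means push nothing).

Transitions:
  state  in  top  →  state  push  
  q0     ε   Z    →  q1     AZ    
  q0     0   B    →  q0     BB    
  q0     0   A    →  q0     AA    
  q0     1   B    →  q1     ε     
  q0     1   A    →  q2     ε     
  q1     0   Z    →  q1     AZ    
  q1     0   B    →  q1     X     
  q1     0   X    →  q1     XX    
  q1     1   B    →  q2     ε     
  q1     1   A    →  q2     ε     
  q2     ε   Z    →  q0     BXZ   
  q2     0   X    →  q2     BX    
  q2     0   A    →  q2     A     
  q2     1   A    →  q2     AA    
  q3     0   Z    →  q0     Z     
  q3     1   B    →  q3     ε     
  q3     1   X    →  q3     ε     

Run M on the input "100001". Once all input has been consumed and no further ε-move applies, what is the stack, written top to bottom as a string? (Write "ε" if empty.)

BBBBXZ

(q0, 100001, Z) ⊢ (q1, 100001, AZ) ⊢ (q2, 00001, Z) ⊢ (q0, 00001, BXZ) ⊢ (q0, 0001, BBXZ) ⊢ (q0, 001, BBBXZ) ⊢ (q0, 01, BBBBXZ) ⊢ (q0, 1, BBBBBXZ) ⊢ (q1, ε, BBBBXZ)
All input consumed in state q1 with stack BBBBXZ.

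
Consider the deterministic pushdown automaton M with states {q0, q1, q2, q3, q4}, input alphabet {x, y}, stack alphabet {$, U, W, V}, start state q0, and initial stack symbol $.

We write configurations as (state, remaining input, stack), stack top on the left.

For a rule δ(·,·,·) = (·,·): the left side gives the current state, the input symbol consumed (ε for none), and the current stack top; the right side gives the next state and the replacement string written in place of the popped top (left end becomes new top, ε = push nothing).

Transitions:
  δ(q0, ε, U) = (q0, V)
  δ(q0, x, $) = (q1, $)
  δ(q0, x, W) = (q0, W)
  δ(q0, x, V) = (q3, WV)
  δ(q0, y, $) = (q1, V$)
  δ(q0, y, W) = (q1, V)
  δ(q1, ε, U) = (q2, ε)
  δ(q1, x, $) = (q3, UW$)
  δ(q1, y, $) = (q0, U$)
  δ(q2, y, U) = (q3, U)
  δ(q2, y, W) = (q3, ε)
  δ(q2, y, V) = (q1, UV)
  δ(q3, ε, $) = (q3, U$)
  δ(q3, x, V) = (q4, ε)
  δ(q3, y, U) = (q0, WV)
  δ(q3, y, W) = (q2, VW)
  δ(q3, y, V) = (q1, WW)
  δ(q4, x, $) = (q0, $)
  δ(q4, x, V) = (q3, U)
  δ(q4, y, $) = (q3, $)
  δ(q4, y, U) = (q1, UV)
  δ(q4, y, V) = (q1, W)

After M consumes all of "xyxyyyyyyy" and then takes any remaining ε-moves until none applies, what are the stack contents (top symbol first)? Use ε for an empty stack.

(q0, xyxyyyyyyy, $)
  read x, top $: go to q1, push $ → (q1, yxyyyyyyy, $)
  read y, top $: go to q0, push U$ → (q0, xyyyyyyy, U$)
  ε-move, top U: go to q0, push V → (q0, xyyyyyyy, V$)
  read x, top V: go to q3, push WV → (q3, yyyyyyy, WV$)
  read y, top W: go to q2, push VW → (q2, yyyyyy, VWV$)
  read y, top V: go to q1, push UV → (q1, yyyyy, UVWV$)
  ε-move, top U: go to q2, push ε → (q2, yyyyy, VWV$)
  read y, top V: go to q1, push UV → (q1, yyyy, UVWV$)
  ε-move, top U: go to q2, push ε → (q2, yyyy, VWV$)
  read y, top V: go to q1, push UV → (q1, yyy, UVWV$)
  ε-move, top U: go to q2, push ε → (q2, yyy, VWV$)
  read y, top V: go to q1, push UV → (q1, yy, UVWV$)
  ε-move, top U: go to q2, push ε → (q2, yy, VWV$)
  read y, top V: go to q1, push UV → (q1, y, UVWV$)
  ε-move, top U: go to q2, push ε → (q2, y, VWV$)
  read y, top V: go to q1, push UV → (q1, ε, UVWV$)
  ε-move, top U: go to q2, push ε → (q2, ε, VWV$)
All input consumed in state q2 with stack VWV$.

VWV$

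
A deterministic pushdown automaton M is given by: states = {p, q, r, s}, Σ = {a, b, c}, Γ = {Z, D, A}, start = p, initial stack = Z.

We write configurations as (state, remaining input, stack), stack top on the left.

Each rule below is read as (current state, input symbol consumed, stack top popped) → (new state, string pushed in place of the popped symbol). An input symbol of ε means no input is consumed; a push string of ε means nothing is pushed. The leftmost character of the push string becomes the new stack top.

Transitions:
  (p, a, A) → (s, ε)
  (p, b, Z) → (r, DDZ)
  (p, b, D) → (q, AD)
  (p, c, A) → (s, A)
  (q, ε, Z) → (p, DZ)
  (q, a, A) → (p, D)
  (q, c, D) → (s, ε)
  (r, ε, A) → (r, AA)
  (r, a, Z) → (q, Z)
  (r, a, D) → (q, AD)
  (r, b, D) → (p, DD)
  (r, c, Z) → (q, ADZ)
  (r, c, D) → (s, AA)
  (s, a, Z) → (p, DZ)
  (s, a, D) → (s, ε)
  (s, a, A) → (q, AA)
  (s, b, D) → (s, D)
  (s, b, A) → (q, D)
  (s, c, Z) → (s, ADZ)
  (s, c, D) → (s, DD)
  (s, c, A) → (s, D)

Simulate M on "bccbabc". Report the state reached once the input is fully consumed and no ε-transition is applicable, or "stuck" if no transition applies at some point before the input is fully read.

s

(p, bccbabc, Z)
  read b, top Z: go to r, push DDZ → (r, ccbabc, DDZ)
  read c, top D: go to s, push AA → (s, cbabc, AADZ)
  read c, top A: go to s, push D → (s, babc, DADZ)
  read b, top D: go to s, push D → (s, abc, DADZ)
  read a, top D: go to s, push ε → (s, bc, ADZ)
  read b, top A: go to q, push D → (q, c, DDZ)
  read c, top D: go to s, push ε → (s, ε, DZ)
All input consumed; M is in state s.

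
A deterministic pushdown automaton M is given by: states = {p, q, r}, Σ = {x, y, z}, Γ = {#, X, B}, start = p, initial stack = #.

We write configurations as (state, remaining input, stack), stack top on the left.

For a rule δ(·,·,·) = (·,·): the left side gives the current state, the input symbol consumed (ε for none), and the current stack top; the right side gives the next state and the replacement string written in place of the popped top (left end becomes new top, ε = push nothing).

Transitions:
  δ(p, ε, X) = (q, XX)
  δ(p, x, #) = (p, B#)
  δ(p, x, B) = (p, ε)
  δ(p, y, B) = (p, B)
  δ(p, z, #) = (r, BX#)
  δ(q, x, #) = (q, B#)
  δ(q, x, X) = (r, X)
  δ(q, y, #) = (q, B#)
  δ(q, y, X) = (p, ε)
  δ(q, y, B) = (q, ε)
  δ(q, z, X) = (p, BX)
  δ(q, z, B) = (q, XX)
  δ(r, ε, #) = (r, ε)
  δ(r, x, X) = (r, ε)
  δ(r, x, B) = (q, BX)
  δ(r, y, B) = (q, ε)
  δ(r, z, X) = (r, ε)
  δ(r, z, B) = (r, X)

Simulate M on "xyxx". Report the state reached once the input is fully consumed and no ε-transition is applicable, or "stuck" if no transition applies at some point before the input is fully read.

(p, xyxx, #) ⊢ (p, yxx, B#) ⊢ (p, xx, B#) ⊢ (p, x, #) ⊢ (p, ε, B#)
All input consumed; M is in state p.

p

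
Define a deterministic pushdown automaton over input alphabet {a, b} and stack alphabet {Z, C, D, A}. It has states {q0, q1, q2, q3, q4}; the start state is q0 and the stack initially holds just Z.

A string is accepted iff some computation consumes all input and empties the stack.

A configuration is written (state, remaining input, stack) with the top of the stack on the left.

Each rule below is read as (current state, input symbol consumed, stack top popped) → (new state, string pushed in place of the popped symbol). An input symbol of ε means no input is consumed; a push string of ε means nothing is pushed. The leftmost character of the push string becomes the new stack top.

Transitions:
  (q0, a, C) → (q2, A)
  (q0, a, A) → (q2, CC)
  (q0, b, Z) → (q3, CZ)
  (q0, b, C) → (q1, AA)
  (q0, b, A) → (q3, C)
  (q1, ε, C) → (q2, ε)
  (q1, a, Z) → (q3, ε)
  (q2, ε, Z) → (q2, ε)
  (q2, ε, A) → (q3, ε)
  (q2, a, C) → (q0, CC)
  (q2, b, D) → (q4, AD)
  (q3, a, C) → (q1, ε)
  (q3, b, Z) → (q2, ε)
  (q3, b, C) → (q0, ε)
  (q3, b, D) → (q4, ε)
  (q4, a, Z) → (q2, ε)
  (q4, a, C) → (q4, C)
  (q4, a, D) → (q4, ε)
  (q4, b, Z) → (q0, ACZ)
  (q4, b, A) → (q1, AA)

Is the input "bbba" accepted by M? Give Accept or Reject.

Reject

(q0, bbba, Z)
  read b, top Z: go to q3, push CZ → (q3, bba, CZ)
  read b, top C: go to q0, push ε → (q0, ba, Z)
  read b, top Z: go to q3, push CZ → (q3, a, CZ)
  read a, top C: go to q1, push ε → (q1, ε, Z)
All input consumed; stack is Z, not empty, and no further ε-move applies.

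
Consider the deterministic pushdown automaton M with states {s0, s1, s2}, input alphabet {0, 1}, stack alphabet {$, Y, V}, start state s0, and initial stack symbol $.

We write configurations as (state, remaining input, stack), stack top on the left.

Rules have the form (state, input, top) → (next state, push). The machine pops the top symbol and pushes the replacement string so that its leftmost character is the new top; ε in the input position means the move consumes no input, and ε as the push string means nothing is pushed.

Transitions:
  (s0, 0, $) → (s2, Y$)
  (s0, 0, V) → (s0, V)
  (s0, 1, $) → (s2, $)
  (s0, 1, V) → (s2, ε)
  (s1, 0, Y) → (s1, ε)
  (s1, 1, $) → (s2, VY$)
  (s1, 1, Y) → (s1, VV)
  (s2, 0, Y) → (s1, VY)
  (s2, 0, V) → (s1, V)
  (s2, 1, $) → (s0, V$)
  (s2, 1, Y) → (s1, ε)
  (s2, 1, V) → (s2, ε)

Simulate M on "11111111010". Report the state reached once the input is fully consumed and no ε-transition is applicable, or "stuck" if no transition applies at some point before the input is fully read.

stuck

(s0, 11111111010, $)
  read 1, top $: go to s2, push $ → (s2, 1111111010, $)
  read 1, top $: go to s0, push V$ → (s0, 111111010, V$)
  read 1, top V: go to s2, push ε → (s2, 11111010, $)
  read 1, top $: go to s0, push V$ → (s0, 1111010, V$)
  read 1, top V: go to s2, push ε → (s2, 111010, $)
  read 1, top $: go to s0, push V$ → (s0, 11010, V$)
  read 1, top V: go to s2, push ε → (s2, 1010, $)
  read 1, top $: go to s0, push V$ → (s0, 010, V$)
  read 0, top V: go to s0, push V → (s0, 10, V$)
  read 1, top V: go to s2, push ε → (s2, 0, $)
No transition for (s2, 0, top $); M blocks with input 0 remaining.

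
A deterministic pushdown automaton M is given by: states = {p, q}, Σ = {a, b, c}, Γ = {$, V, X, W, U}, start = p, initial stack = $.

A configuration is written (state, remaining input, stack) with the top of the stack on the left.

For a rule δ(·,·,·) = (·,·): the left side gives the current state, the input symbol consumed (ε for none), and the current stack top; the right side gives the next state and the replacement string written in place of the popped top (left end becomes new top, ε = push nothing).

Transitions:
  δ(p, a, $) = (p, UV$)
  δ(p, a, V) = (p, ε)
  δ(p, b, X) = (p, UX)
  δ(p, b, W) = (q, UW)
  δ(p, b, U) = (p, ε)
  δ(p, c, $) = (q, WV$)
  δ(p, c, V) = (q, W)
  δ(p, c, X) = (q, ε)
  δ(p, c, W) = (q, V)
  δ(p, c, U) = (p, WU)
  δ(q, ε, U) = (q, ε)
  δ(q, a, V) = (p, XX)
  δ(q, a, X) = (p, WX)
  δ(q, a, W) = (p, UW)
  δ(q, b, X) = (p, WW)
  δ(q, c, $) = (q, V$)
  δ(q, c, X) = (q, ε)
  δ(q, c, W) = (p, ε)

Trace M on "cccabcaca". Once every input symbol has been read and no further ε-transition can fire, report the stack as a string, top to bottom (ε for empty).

WX$

(p, cccabcaca, $) ⊢ (q, ccabcaca, WV$) ⊢ (p, cabcaca, V$) ⊢ (q, abcaca, W$) ⊢ (p, bcaca, UW$) ⊢ (p, caca, W$) ⊢ (q, aca, V$) ⊢ (p, ca, XX$) ⊢ (q, a, X$) ⊢ (p, ε, WX$)
All input consumed in state p with stack WX$.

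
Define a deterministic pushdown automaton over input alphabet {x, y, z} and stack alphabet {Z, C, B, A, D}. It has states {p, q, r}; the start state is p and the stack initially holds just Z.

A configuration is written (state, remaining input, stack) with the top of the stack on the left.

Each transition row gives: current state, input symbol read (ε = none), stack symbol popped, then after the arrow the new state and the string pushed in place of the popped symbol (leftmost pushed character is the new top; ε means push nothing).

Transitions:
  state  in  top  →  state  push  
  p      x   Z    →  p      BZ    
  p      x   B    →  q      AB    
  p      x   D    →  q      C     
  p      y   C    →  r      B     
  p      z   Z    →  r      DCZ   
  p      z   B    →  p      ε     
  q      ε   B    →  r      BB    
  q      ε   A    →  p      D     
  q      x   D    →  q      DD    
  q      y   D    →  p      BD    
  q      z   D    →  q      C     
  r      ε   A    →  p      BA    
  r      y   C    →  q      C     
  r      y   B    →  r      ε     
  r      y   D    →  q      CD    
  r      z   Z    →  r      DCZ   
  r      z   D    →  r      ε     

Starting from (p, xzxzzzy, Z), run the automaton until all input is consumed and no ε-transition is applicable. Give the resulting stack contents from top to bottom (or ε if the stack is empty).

(p, xzxzzzy, Z)
  read x, top Z: go to p, push BZ → (p, zxzzzy, BZ)
  read z, top B: go to p, push ε → (p, xzzzy, Z)
  read x, top Z: go to p, push BZ → (p, zzzy, BZ)
  read z, top B: go to p, push ε → (p, zzy, Z)
  read z, top Z: go to r, push DCZ → (r, zy, DCZ)
  read z, top D: go to r, push ε → (r, y, CZ)
  read y, top C: go to q, push C → (q, ε, CZ)
All input consumed in state q with stack CZ.

CZ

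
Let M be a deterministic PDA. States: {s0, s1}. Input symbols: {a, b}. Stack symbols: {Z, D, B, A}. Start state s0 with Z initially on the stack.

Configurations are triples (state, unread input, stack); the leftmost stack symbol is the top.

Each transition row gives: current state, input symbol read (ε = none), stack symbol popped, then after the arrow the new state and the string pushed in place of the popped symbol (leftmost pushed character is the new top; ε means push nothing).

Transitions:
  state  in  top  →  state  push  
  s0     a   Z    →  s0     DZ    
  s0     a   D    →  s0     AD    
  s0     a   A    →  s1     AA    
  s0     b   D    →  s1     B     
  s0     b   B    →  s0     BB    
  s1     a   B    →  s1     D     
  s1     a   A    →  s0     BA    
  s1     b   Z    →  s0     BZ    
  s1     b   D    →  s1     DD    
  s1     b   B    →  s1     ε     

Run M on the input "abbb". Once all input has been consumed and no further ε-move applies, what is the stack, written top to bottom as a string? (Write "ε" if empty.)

BZ

(s0, abbb, Z)
  read a, top Z: go to s0, push DZ → (s0, bbb, DZ)
  read b, top D: go to s1, push B → (s1, bb, BZ)
  read b, top B: go to s1, push ε → (s1, b, Z)
  read b, top Z: go to s0, push BZ → (s0, ε, BZ)
All input consumed in state s0 with stack BZ.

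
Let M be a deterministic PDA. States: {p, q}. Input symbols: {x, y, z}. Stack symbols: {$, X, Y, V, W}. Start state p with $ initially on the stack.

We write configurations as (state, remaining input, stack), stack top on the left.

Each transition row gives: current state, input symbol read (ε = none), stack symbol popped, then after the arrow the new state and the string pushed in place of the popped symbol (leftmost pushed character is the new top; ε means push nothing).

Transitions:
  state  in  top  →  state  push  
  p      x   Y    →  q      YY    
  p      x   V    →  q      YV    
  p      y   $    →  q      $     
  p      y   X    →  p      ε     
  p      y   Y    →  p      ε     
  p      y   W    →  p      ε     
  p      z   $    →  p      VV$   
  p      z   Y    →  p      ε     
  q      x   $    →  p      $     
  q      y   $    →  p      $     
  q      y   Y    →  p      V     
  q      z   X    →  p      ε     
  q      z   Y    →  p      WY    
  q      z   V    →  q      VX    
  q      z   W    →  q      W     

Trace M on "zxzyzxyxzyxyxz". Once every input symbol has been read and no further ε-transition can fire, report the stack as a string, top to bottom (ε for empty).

(p, zxzyzxyxzyxyxz, $) ⊢ (p, xzyzxyxzyxyxz, VV$) ⊢ (q, zyzxyxzyxyxz, YVV$) ⊢ (p, yzxyxzyxyxz, WYVV$) ⊢ (p, zxyxzyxyxz, YVV$) ⊢ (p, xyxzyxyxz, VV$) ⊢ (q, yxzyxyxz, YVV$) ⊢ (p, xzyxyxz, VVV$) ⊢ (q, zyxyxz, YVVV$) ⊢ (p, yxyxz, WYVVV$) ⊢ (p, xyxz, YVVV$) ⊢ (q, yxz, YYVVV$) ⊢ (p, xz, VYVVV$) ⊢ (q, z, YVYVVV$) ⊢ (p, ε, WYVYVVV$)
All input consumed in state p with stack WYVYVVV$.

WYVYVVV$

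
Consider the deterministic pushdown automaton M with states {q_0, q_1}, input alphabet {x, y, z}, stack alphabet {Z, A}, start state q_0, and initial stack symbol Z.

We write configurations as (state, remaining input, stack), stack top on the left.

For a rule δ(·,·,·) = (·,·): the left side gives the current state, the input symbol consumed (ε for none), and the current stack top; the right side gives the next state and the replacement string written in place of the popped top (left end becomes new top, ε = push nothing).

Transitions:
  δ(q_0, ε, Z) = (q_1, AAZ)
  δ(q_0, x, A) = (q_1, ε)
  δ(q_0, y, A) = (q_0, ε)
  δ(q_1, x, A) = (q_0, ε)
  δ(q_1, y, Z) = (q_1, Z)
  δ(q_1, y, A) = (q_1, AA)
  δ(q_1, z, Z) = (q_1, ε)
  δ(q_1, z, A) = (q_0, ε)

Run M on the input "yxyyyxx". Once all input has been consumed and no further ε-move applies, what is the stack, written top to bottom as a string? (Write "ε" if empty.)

AZ

(q_0, yxyyyxx, Z)
  ε-move, top Z: go to q_1, push AAZ → (q_1, yxyyyxx, AAZ)
  read y, top A: go to q_1, push AA → (q_1, xyyyxx, AAAZ)
  read x, top A: go to q_0, push ε → (q_0, yyyxx, AAZ)
  read y, top A: go to q_0, push ε → (q_0, yyxx, AZ)
  read y, top A: go to q_0, push ε → (q_0, yxx, Z)
  ε-move, top Z: go to q_1, push AAZ → (q_1, yxx, AAZ)
  read y, top A: go to q_1, push AA → (q_1, xx, AAAZ)
  read x, top A: go to q_0, push ε → (q_0, x, AAZ)
  read x, top A: go to q_1, push ε → (q_1, ε, AZ)
All input consumed in state q_1 with stack AZ.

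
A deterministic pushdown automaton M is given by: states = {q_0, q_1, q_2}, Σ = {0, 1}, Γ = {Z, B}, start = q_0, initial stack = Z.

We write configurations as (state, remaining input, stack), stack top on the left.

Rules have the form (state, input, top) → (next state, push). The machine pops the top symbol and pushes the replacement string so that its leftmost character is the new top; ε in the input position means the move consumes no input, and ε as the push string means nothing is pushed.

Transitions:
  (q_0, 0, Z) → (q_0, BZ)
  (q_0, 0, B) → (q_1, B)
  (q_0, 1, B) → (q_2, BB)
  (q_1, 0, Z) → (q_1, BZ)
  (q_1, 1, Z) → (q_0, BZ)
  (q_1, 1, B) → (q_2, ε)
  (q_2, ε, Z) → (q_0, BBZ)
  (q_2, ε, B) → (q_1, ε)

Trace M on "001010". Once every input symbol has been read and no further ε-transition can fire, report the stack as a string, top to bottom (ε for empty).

BZ

(q_0, 001010, Z)
  read 0, top Z: go to q_0, push BZ → (q_0, 01010, BZ)
  read 0, top B: go to q_1, push B → (q_1, 1010, BZ)
  read 1, top B: go to q_2, push ε → (q_2, 010, Z)
  ε-move, top Z: go to q_0, push BBZ → (q_0, 010, BBZ)
  read 0, top B: go to q_1, push B → (q_1, 10, BBZ)
  read 1, top B: go to q_2, push ε → (q_2, 0, BZ)
  ε-move, top B: go to q_1, push ε → (q_1, 0, Z)
  read 0, top Z: go to q_1, push BZ → (q_1, ε, BZ)
All input consumed in state q_1 with stack BZ.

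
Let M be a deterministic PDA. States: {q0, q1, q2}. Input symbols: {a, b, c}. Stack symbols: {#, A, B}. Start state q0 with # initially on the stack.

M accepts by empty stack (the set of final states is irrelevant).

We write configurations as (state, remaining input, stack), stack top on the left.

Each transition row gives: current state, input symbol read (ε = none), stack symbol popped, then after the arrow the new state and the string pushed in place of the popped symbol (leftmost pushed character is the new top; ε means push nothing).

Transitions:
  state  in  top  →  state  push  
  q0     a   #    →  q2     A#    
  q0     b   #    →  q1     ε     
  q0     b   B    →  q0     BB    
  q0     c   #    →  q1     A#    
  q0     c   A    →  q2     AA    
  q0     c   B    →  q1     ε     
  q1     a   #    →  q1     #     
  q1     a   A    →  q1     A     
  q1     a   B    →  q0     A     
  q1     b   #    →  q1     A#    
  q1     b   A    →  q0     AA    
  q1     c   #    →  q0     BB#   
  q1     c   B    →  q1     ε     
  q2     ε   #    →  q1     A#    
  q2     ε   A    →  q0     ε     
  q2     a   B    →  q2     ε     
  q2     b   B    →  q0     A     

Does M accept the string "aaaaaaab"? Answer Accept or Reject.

(q0, aaaaaaab, #)
  read a, top #: go to q2, push A# → (q2, aaaaaab, A#)
  ε-move, top A: go to q0, push ε → (q0, aaaaaab, #)
  read a, top #: go to q2, push A# → (q2, aaaaab, A#)
  ε-move, top A: go to q0, push ε → (q0, aaaaab, #)
  read a, top #: go to q2, push A# → (q2, aaaab, A#)
  ε-move, top A: go to q0, push ε → (q0, aaaab, #)
  read a, top #: go to q2, push A# → (q2, aaab, A#)
  ε-move, top A: go to q0, push ε → (q0, aaab, #)
  read a, top #: go to q2, push A# → (q2, aab, A#)
  ε-move, top A: go to q0, push ε → (q0, aab, #)
  read a, top #: go to q2, push A# → (q2, ab, A#)
  ε-move, top A: go to q0, push ε → (q0, ab, #)
  read a, top #: go to q2, push A# → (q2, b, A#)
  ε-move, top A: go to q0, push ε → (q0, b, #)
  read b, top #: go to q1, push ε → (q1, ε, ε)
All input consumed and the stack is empty.

Accept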